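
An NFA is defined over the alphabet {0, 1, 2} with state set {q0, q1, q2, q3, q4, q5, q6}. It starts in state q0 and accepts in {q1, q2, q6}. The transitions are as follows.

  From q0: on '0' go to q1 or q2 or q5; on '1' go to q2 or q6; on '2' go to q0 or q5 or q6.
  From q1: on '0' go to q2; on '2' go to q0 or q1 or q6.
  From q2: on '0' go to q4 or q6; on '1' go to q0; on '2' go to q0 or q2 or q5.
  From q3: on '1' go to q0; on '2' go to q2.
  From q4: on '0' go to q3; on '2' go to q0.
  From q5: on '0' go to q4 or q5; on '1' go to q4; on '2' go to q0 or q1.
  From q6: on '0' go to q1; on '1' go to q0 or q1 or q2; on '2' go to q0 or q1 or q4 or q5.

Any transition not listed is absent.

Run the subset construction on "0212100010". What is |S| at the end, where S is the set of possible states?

6

Start in {q0}.
Read '0': {q0} → {q1, q2, q5}.
Read '2': {q1, q2, q5} → {q0, q1, q2, q5, q6}.
Read '1': {q0, q1, q2, q5, q6} → {q0, q1, q2, q4, q6}.
Read '2': {q0, q1, q2, q4, q6} → {q0, q1, q2, q4, q5, q6}.
Read '1': {q0, q1, q2, q4, q5, q6} → {q0, q1, q2, q4, q6}.
Read '0': {q0, q1, q2, q4, q6} → {q1, q2, q3, q4, q5, q6}.
Read '0': {q1, q2, q3, q4, q5, q6} → {q1, q2, q3, q4, q5, q6}.
Read '0': {q1, q2, q3, q4, q5, q6} → {q1, q2, q3, q4, q5, q6}.
Read '1': {q1, q2, q3, q4, q5, q6} → {q0, q1, q2, q4}.
Read '0': {q0, q1, q2, q4} → {q1, q2, q3, q4, q5, q6}.
That set has 6 states.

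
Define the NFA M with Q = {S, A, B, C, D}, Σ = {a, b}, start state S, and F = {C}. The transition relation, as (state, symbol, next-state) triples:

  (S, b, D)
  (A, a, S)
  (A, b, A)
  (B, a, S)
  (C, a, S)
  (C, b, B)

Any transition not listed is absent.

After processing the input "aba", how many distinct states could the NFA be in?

Start in {S}.
Read 'a': S→∅; now ∅.
The set is empty and remains empty for the remaining 2 symbols.
That set has 0 states.

0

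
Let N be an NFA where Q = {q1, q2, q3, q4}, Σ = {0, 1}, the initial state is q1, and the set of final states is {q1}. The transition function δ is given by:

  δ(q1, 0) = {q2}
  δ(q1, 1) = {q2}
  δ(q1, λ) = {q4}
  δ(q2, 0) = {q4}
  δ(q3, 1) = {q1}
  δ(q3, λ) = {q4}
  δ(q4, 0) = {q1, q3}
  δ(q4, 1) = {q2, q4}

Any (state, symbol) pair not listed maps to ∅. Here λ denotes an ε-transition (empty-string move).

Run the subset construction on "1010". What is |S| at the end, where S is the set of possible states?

4

Start: ε-closure({q1}) = {q1, q4}.
Read '1': {q1, q4} → {q2, q4}.
Read '0': {q2, q4} → {q1, q3, q4}.
Read '1': {q1, q3, q4} → {q1, q2, q4}.
Read '0': {q1, q2, q4} → {q1, q2, q3, q4}.
That set has 4 states.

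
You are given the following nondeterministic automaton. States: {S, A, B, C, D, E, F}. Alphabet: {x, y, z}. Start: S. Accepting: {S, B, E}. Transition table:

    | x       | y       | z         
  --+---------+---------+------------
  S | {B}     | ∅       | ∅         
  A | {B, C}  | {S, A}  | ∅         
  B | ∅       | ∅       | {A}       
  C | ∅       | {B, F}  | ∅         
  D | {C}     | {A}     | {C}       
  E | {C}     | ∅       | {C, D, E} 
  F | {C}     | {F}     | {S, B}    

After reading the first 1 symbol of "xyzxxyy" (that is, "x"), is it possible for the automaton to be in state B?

Start in {S}.
Read 'x': {S} → {B}.
State B is in {B}.

Yes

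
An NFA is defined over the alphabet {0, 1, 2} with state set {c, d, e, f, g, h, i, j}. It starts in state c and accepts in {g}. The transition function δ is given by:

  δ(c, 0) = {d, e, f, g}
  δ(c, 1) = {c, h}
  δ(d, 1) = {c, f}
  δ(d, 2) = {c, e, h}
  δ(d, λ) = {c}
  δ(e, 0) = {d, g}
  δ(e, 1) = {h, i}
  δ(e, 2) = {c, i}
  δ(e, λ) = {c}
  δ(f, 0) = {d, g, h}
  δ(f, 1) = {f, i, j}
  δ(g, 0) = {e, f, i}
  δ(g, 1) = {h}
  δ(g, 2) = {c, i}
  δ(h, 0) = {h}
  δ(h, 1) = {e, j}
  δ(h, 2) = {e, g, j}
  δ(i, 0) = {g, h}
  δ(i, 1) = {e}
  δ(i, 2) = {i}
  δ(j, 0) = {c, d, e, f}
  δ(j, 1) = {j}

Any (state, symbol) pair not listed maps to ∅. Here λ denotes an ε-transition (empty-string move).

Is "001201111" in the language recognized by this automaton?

No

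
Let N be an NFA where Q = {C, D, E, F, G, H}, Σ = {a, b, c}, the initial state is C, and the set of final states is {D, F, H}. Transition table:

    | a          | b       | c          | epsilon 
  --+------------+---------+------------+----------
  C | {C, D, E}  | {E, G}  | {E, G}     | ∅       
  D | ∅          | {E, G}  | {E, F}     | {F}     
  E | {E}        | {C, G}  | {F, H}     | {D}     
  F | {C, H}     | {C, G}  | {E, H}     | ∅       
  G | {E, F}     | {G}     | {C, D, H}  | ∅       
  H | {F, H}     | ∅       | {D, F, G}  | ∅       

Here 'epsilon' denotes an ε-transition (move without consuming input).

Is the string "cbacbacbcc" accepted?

Yes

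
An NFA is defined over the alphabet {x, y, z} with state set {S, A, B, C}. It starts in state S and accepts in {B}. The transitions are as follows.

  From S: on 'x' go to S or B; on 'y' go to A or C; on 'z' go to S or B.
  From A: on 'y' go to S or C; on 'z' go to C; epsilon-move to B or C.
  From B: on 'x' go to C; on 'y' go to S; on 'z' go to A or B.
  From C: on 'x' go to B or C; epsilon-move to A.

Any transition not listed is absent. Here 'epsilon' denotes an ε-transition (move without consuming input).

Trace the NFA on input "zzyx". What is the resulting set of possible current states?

{S, A, B, C}

Start in {S}.
Read 'z': {S} → {S, B}.
Read 'z': {S, B} → {S, A, B, C}.
Read 'y': {S, A, B, C} → {S, A, B, C}.
Read 'x': {S, A, B, C} → {S, A, B, C}.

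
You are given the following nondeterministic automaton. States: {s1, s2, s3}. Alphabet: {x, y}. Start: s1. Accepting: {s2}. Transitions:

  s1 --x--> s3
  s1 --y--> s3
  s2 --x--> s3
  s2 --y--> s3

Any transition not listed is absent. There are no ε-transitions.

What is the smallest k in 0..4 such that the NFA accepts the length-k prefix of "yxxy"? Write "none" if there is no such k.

Start in {s1}.
Read 'y': s1→{s3}; now {s3}.
Read 'x': s3→∅; now ∅.
The set is empty and remains empty for the remaining 2 symbols.
No reachable set along the way intersects F.

none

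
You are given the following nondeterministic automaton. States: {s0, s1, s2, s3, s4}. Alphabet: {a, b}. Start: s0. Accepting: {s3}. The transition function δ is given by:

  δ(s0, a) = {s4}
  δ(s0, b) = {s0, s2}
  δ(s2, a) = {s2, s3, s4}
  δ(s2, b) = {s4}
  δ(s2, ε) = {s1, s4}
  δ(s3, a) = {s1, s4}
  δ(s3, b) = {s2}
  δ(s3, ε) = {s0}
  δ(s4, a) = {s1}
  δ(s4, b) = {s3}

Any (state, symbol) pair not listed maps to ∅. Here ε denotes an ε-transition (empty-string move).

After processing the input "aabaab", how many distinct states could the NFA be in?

Start in {s0}.
Read 'a': s0→{s4}; now {s4}.
Read 'a': s4→{s1}; now {s1}.
Read 'b': s1→∅; now ∅.
The set is empty and remains empty for the remaining 3 symbols.
That set has 0 states.

0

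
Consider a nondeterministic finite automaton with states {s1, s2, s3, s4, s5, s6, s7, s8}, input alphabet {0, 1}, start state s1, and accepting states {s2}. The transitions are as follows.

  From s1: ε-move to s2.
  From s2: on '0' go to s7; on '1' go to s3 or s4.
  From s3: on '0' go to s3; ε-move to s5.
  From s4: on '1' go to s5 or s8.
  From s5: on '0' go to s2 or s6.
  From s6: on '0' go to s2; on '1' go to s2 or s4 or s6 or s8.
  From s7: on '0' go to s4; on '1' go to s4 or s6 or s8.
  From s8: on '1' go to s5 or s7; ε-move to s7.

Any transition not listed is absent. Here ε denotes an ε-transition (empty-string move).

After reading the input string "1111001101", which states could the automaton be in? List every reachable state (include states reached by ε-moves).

{s2, s3, s4, s5, s6, s7, s8}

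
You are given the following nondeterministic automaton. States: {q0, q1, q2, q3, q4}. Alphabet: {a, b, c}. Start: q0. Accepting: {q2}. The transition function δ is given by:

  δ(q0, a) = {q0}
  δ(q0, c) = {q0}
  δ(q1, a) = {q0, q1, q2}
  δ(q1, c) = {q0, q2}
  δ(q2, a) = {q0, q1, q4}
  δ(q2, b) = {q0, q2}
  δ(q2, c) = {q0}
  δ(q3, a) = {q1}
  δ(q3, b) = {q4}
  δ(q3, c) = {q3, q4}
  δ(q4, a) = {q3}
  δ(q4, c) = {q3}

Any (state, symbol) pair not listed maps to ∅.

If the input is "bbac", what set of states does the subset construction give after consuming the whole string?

Start in {q0}.
Read 'b': q0→∅; now ∅.
The set is empty and remains empty for the remaining 3 symbols.

∅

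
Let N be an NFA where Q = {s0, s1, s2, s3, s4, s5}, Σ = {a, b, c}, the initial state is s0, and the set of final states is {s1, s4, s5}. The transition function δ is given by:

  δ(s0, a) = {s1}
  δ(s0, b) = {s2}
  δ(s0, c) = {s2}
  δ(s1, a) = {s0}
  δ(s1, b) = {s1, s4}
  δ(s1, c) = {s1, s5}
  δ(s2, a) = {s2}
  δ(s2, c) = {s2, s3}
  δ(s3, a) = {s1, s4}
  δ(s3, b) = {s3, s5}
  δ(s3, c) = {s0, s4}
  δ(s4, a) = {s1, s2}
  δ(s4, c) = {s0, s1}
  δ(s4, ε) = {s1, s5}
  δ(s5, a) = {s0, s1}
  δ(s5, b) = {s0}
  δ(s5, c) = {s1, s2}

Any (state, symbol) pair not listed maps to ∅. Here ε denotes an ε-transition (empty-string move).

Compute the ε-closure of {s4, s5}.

Begin with {s4, s5}.
ε-move s4 → s1; add s1.

{s1, s4, s5}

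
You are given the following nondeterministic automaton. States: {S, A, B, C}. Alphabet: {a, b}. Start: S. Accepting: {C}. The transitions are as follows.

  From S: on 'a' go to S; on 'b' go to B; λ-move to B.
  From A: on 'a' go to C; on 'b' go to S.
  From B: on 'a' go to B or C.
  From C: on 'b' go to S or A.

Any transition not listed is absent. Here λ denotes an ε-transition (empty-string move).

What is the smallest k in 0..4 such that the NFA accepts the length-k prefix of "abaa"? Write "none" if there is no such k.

1

Start: ε-closure({S}) = {S, B}.
Read 'a': {S, B} → {S, B, C}.
None of the earlier sets intersect F, but {S, B, C} does.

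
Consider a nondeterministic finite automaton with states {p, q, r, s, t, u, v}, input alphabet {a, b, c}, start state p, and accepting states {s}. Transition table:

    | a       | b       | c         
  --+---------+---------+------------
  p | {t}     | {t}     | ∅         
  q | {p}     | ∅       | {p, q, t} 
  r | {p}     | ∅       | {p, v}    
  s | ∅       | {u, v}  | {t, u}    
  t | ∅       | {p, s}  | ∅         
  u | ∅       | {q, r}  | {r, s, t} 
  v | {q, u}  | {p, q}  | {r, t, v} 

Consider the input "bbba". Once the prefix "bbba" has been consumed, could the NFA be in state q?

Yes

Start in {p}.
Read 'b': {p} → {t}.
Read 'b': {t} → {p, s}.
Read 'b': {p, s} → {t, u, v}.
Read 'a': {t, u, v} → {q, u}.
State q is in {q, u}.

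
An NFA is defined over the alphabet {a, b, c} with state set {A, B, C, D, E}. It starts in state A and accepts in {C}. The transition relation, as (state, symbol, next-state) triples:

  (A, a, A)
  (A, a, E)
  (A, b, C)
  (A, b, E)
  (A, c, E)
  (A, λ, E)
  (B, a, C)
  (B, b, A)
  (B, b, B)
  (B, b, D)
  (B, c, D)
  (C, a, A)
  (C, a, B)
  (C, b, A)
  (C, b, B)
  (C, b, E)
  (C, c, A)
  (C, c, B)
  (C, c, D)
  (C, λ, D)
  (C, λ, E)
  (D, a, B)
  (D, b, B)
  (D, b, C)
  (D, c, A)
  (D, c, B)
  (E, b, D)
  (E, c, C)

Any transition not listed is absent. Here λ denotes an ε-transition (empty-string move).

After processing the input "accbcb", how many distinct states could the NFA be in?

5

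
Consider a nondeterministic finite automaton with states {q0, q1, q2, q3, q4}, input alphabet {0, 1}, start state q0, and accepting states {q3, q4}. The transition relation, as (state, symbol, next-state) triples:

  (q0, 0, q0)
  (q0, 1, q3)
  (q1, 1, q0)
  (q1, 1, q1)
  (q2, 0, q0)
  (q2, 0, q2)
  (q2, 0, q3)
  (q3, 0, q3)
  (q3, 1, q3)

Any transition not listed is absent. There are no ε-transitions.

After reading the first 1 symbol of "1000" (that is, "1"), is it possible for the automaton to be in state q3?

Start in {q0}.
Read '1': q0→{q3}; now {q3}.
State q3 is in {q3}.

Yes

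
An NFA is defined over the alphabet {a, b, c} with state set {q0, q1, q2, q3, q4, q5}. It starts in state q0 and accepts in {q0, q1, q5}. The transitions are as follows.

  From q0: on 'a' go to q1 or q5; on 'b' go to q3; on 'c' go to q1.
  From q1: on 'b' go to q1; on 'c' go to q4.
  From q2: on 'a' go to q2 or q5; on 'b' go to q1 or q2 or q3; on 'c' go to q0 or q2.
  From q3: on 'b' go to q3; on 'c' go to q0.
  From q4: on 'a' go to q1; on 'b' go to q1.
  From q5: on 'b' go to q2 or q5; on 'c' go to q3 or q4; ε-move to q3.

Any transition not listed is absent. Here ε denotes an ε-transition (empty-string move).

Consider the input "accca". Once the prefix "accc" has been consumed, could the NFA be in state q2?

Start in {q0}.
Read 'a': q0→{q1, q5}; union {q1, q5}; ε-closure = {q1, q3, q5}.
Read 'c': q1→{q4}, q3→{q0}, q5→{q3, q4}; now {q0, q3, q4}.
Read 'c': q0→{q1}, q3→{q0}, q4→∅; now {q0, q1}.
Read 'c': q0→{q1}, q1→{q4}; now {q1, q4}.
State q2 is not in {q1, q4}.

No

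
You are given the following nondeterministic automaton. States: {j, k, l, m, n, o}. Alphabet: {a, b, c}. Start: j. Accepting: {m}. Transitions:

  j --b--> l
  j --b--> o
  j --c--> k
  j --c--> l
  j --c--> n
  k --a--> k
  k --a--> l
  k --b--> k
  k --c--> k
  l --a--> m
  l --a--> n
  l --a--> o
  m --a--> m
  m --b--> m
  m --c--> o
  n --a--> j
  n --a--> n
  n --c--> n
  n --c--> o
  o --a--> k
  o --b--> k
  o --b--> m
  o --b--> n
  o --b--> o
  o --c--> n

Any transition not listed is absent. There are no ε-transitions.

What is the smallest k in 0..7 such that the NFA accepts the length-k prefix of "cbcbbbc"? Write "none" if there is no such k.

Start in {j}.
Read 'c': {j} → {k, l, n}.
Read 'b': {k, l, n} → {k}.
Read 'c': {k} → {k}.
Read 'b': {k} → {k}.
Read 'b': {k} → {k}.
Read 'b': {k} → {k}.
Read 'c': {k} → {k}.
No reachable set along the way intersects F.

none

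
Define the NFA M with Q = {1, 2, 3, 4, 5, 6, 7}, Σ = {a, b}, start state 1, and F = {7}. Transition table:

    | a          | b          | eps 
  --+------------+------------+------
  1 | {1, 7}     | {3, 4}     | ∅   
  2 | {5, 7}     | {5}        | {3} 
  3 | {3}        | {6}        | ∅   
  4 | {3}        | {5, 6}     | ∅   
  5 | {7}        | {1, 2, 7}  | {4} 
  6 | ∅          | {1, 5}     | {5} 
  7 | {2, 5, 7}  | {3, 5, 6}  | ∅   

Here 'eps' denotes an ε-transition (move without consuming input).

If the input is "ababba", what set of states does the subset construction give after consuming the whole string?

{1, 2, 3, 4, 5, 7}

Start in {1}.
Read 'a': 1→{1, 7}; now {1, 7}.
Read 'b': 1→{3, 4}, 7→{3, 5, 6}; now {3, 4, 5, 6}.
Read 'a': 3→{3}, 4→{3}, 5→{7}, 6→∅; now {3, 7}.
Read 'b': 3→{6}, 7→{3, 5, 6}; union {3, 5, 6}; ε-closure = {3, 4, 5, 6}.
Read 'b': 3→{6}, 4→{5, 6}, 5→{1, 2, 7}, 6→{1, 5}; union {1, 2, 5, 6, 7}; ε-closure = {1, 2, 3, 4, 5, 6, 7}.
Read 'a': 1→{1, 7}, 2→{5, 7}, 3→{3}, 4→{3}, 5→{7}, 6→∅, 7→{2, 5, 7}; union {1, 2, 3, 5, 7}; ε-closure = {1, 2, 3, 4, 5, 7}.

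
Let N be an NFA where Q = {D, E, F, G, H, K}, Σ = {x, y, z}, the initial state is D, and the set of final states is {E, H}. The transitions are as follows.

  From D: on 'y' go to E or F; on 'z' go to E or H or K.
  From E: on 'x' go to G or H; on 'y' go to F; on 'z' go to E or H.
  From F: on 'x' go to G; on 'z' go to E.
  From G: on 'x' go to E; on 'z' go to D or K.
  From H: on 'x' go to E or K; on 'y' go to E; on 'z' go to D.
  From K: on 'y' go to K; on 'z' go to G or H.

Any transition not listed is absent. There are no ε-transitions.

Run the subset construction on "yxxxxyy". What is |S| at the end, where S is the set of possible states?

Start in {D}.
Read 'y': D→{E, F}; now {E, F}.
Read 'x': E→{G, H}, F→{G}; now {G, H}.
Read 'x': G→{E}, H→{E, K}; now {E, K}.
Read 'x': E→{G, H}, K→∅; now {G, H}.
Read 'x': G→{E}, H→{E, K}; now {E, K}.
Read 'y': E→{F}, K→{K}; now {F, K}.
Read 'y': F→∅, K→{K}; now {K}.
That set has 1 state.

1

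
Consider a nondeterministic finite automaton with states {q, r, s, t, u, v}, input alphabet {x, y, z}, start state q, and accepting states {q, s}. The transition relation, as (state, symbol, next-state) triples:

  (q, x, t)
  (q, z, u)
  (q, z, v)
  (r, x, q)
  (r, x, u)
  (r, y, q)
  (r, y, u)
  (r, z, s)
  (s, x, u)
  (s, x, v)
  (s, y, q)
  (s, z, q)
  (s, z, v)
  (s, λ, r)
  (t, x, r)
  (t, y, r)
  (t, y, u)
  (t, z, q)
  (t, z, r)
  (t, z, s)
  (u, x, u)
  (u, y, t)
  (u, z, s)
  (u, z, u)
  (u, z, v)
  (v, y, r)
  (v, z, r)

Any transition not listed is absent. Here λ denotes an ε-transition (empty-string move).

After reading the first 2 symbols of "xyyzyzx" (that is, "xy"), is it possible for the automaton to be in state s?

Start in {q}.
Read 'x': q→{t}; now {t}.
Read 'y': t→{r, u}; now {r, u}.
State s is not in {r, u}.

No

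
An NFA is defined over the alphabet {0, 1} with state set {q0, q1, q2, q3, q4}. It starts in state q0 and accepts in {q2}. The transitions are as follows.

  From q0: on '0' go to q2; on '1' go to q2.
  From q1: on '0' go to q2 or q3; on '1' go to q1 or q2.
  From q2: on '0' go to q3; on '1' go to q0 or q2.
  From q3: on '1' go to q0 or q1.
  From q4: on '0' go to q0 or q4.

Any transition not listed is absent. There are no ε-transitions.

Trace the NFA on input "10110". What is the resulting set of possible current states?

{q2, q3}

Start in {q0}.
Read '1': q0→{q2}; now {q2}.
Read '0': q2→{q3}; now {q3}.
Read '1': q3→{q0, q1}; now {q0, q1}.
Read '1': q0→{q2}, q1→{q1, q2}; now {q1, q2}.
Read '0': q1→{q2, q3}, q2→{q3}; now {q2, q3}.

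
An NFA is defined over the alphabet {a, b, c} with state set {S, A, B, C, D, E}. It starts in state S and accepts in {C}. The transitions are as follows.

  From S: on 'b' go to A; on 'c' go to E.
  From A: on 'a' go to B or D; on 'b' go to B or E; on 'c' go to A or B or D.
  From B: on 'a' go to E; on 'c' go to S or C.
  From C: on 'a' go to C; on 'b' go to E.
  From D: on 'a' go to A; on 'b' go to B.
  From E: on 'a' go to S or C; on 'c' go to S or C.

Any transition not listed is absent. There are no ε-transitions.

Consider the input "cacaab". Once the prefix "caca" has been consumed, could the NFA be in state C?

Yes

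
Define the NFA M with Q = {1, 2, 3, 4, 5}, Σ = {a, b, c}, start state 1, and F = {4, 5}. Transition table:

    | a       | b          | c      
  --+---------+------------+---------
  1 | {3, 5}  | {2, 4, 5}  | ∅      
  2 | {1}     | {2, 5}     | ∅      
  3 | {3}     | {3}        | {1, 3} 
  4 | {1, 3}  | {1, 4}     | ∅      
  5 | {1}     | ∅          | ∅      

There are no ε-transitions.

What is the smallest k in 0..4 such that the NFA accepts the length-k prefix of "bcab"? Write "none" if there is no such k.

Start in {1}.
Read 'b': {1} → {2, 4, 5}.
None of the earlier sets intersect F, but {2, 4, 5} does.

1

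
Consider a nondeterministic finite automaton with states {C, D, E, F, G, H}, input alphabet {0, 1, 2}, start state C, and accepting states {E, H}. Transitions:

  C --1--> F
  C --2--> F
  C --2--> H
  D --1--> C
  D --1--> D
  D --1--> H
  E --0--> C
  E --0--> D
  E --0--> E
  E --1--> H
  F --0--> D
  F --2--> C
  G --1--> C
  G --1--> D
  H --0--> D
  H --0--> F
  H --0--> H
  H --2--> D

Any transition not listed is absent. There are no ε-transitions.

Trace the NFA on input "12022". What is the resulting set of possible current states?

∅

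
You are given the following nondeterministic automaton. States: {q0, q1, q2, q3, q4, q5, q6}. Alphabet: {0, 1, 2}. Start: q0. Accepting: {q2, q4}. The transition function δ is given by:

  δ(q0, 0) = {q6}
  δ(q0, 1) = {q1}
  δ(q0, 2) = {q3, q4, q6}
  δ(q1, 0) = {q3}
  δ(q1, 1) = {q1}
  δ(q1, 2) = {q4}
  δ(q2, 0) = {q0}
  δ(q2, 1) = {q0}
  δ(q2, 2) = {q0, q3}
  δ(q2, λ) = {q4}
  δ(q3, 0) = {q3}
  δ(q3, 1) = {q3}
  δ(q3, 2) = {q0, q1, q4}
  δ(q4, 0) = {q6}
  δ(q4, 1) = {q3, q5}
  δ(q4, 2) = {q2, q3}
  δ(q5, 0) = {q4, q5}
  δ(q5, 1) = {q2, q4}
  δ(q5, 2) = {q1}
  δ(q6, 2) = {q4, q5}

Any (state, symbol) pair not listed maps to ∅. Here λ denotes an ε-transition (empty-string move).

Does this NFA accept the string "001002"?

Start in {q0}.
Read '0': q0→{q6}; now {q6}.
Read '0': q6→∅; now ∅.
The set is empty and remains empty for the remaining 4 symbols.
The final set ∅ contains no accepting state.

No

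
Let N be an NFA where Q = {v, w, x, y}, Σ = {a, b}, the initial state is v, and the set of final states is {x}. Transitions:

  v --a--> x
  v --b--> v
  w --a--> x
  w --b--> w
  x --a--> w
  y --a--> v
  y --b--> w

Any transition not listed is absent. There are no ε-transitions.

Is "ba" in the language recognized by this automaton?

Yes

Start in {v}.
Read 'b': {v} → {v}.
Read 'a': {v} → {x}.
The final set {x} contains the accepting state x.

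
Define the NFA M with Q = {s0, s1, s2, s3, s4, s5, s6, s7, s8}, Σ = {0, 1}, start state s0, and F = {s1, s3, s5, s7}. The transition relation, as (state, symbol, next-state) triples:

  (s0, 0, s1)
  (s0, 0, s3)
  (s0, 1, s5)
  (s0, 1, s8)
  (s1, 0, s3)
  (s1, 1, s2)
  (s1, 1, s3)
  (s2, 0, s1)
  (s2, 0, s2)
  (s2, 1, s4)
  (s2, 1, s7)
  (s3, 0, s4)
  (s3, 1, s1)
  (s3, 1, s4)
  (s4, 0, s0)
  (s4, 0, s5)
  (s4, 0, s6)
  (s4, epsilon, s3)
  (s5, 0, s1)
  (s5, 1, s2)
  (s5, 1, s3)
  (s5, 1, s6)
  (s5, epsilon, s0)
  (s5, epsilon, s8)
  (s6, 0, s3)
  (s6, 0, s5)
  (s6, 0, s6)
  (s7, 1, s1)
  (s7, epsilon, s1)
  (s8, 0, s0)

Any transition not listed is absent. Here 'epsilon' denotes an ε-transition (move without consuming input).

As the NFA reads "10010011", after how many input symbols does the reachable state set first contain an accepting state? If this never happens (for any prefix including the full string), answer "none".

1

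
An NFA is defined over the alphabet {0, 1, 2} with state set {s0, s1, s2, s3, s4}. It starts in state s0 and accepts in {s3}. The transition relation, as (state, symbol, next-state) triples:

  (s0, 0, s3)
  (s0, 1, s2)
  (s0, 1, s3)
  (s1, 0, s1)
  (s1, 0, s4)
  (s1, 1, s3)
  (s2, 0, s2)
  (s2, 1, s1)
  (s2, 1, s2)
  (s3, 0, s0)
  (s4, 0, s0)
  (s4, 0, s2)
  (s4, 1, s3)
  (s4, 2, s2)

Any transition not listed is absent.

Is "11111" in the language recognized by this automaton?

Start in {s0}.
Read '1': {s0} → {s2, s3}.
Read '1': {s2, s3} → {s1, s2}.
Read '1': {s1, s2} → {s1, s2, s3}.
Read '1': {s1, s2, s3} → {s1, s2, s3}.
Read '1': {s1, s2, s3} → {s1, s2, s3}.
The final set {s1, s2, s3} contains the accepting state s3.

Yes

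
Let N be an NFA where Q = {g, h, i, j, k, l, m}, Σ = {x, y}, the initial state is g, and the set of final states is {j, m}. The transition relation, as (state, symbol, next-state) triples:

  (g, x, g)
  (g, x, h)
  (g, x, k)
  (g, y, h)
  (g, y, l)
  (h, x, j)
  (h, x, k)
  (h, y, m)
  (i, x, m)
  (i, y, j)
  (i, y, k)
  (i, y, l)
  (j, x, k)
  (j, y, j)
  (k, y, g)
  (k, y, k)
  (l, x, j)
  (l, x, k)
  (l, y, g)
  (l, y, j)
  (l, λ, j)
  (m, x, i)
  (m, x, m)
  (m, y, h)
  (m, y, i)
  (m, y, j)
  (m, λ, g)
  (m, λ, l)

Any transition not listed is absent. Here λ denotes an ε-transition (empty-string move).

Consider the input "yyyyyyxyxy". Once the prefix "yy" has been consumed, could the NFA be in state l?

Start in {g}.
Read 'y': g→{h, l}; union {h, l}; ε-closure = {h, j, l}.
Read 'y': h→{m}, j→{j}, l→{g, j}; union {g, j, m}; ε-closure = {g, j, l, m}.
State l is in {g, j, l, m}.

Yes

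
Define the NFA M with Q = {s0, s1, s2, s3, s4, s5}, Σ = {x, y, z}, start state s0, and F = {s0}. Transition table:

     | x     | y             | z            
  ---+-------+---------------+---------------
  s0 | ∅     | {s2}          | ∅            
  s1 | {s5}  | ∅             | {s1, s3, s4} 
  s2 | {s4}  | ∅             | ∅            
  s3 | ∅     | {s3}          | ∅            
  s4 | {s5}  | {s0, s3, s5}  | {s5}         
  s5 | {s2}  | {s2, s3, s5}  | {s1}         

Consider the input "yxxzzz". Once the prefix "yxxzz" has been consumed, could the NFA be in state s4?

Start in {s0}.
Read 'y': {s0} → {s2}.
Read 'x': {s2} → {s4}.
Read 'x': {s4} → {s5}.
Read 'z': {s5} → {s1}.
Read 'z': {s1} → {s1, s3, s4}.
State s4 is in {s1, s3, s4}.

Yes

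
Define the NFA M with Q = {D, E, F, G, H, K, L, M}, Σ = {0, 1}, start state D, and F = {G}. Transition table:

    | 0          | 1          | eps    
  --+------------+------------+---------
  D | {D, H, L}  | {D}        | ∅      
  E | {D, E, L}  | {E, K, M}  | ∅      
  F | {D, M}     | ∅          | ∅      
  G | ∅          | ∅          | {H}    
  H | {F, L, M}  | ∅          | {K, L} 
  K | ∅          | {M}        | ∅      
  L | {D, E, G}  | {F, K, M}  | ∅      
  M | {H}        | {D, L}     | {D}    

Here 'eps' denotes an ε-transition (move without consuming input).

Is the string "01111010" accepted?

Yes

Start in {D}.
Read '0': D→{D, H, L}; union {D, H, L}; ε-closure = {D, H, K, L}.
Read '1': D→{D}, H→∅, K→{M}, L→{F, K, M}; now {D, F, K, M}.
Read '1': D→{D}, F→∅, K→{M}, M→{D, L}; now {D, L, M}.
Read '1': D→{D}, L→{F, K, M}, M→{D, L}; now {D, F, K, L, M}.
Read '1': D→{D}, F→∅, K→{M}, L→{F, K, M}, M→{D, L}; now {D, F, K, L, M}.
Read '0': D→{D, H, L}, F→{D, M}, K→∅, L→{D, E, G}, M→{H}; union {D, E, G, H, L, M}; ε-closure = {D, E, G, H, K, L, M}.
Read '1': D→{D}, E→{E, K, M}, G→∅, H→∅, K→{M}, L→{F, K, M}, M→{D, L}; now {D, E, F, K, L, M}.
Read '0': D→{D, H, L}, E→{D, E, L}, F→{D, M}, K→∅, L→{D, E, G}, M→{H}; union {D, E, G, H, L, M}; ε-closure = {D, E, G, H, K, L, M}.
The final set {D, E, G, H, K, L, M} contains the accepting state G.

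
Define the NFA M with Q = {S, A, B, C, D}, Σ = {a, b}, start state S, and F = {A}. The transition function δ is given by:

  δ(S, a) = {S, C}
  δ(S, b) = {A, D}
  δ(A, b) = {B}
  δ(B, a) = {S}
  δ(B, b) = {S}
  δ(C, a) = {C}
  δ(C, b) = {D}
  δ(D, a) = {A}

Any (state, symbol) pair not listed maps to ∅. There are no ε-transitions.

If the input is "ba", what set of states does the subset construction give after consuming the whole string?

Start in {S}.
Read 'b': {S} → {A, D}.
Read 'a': {A, D} → {A}.

{A}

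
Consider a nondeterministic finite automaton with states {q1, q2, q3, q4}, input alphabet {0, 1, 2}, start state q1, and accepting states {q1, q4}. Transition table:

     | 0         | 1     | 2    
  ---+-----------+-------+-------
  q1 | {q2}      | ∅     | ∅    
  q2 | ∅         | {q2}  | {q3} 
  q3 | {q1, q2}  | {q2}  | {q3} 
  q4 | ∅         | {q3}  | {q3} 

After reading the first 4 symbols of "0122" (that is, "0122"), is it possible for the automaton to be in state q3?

Start in {q1}.
Read '0': q1→{q2}; now {q2}.
Read '1': q2→{q2}; now {q2}.
Read '2': q2→{q3}; now {q3}.
Read '2': q3→{q3}; now {q3}.
State q3 is in {q3}.

Yes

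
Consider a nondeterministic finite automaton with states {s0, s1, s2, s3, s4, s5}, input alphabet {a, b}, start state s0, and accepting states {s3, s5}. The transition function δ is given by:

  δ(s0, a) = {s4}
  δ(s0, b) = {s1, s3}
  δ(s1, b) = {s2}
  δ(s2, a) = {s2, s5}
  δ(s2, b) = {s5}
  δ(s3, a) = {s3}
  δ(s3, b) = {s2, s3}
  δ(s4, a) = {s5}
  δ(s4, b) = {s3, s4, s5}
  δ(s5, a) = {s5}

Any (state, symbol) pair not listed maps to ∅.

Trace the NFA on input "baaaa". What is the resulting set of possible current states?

Start in {s0}.
Read 'b': {s0} → {s1, s3}.
Read 'a': {s1, s3} → {s3}.
Read 'a': {s3} → {s3}.
Read 'a': {s3} → {s3}.
Read 'a': {s3} → {s3}.

{s3}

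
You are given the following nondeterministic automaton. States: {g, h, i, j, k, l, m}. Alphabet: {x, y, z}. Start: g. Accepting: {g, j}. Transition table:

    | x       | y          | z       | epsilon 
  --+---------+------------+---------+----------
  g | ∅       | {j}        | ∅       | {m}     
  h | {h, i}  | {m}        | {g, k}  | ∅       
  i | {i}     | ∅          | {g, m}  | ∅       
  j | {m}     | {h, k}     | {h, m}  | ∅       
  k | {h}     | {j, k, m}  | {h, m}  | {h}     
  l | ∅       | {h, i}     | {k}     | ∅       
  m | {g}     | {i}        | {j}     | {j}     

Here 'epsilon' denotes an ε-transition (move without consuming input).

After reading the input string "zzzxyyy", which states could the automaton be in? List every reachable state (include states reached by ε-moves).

{h, i, j, k, m}

Start: ε-closure({g}) = {g, j, m}.
Read 'z': g→∅, j→{h, m}, m→{j}; now {h, j, m}.
Read 'z': h→{g, k}, j→{h, m}, m→{j}; now {g, h, j, k, m}.
Read 'z': g→∅, h→{g, k}, j→{h, m}, k→{h, m}, m→{j}; now {g, h, j, k, m}.
Read 'x': g→∅, h→{h, i}, j→{m}, k→{h}, m→{g}; union {g, h, i, m}; ε-closure = {g, h, i, j, m}.
Read 'y': g→{j}, h→{m}, i→∅, j→{h, k}, m→{i}; now {h, i, j, k, m}.
Read 'y': h→{m}, i→∅, j→{h, k}, k→{j, k, m}, m→{i}; now {h, i, j, k, m}.
Read 'y': h→{m}, i→∅, j→{h, k}, k→{j, k, m}, m→{i}; now {h, i, j, k, m}.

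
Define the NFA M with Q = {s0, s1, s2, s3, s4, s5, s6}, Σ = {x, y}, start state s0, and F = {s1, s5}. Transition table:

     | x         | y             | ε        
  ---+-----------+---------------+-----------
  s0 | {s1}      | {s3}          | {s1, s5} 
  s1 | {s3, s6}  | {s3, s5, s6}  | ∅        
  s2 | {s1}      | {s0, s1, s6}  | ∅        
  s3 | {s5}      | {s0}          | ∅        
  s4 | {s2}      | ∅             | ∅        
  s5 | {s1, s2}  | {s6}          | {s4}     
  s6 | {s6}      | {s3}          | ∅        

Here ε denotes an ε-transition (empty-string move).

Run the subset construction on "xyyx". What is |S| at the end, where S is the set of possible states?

Start: ε-closure({s0}) = {s0, s1, s4, s5}.
Read 'x': s0→{s1}, s1→{s3, s6}, s4→{s2}, s5→{s1, s2}; now {s1, s2, s3, s6}.
Read 'y': s1→{s3, s5, s6}, s2→{s0, s1, s6}, s3→{s0}, s6→{s3}; union {s0, s1, s3, s5, s6}; ε-closure = {s0, s1, s3, s4, s5, s6}.
Read 'y': s0→{s3}, s1→{s3, s5, s6}, s3→{s0}, s4→∅, s5→{s6}, s6→{s3}; union {s0, s3, s5, s6}; ε-closure = {s0, s1, s3, s4, s5, s6}.
Read 'x': s0→{s1}, s1→{s3, s6}, s3→{s5}, s4→{s2}, s5→{s1, s2}, s6→{s6}; union {s1, s2, s3, s5, s6}; ε-closure = {s1, s2, s3, s4, s5, s6}.
That set has 6 states.

6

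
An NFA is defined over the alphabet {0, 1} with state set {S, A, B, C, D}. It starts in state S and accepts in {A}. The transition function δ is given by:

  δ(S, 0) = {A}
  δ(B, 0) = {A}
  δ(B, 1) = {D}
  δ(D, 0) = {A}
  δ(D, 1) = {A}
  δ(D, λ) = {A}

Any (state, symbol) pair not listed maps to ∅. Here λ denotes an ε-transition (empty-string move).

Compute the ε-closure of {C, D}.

{A, C, D}

Begin with {C, D}.
ε-move D → A; add A.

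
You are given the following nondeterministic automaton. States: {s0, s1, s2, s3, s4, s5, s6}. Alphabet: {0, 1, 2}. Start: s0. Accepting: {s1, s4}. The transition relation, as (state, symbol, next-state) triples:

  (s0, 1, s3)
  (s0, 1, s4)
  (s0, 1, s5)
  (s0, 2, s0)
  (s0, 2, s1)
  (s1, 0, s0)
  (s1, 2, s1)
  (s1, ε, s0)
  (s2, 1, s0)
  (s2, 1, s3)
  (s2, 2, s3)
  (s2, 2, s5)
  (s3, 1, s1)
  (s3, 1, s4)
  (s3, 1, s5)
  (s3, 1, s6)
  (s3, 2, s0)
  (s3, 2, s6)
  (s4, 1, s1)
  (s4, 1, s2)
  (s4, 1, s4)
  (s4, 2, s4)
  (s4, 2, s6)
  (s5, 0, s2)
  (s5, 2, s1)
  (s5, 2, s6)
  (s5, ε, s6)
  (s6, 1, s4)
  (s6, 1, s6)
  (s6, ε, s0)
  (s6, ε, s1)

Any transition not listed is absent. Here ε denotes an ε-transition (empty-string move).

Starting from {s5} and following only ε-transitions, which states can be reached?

Begin with {s5}.
ε-move s5 → s6; add s6.
ε-move s6 → s0; add s0.
ε-move s6 → s1; add s1.

{s0, s1, s5, s6}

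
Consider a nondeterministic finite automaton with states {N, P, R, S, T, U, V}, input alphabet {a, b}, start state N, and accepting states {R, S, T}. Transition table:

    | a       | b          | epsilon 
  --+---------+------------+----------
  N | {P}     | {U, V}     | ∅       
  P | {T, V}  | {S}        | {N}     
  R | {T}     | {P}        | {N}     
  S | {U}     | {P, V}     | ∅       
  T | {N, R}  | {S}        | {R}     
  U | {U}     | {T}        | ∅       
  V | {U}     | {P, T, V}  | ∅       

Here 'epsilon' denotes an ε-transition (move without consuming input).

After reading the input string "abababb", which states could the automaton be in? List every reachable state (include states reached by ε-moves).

Start in {N}.
Read 'a': {N} → {N, P}.
Read 'b': {N, P} → {S, U, V}.
Read 'a': {S, U, V} → {U}.
Read 'b': {U} → {N, R, T}.
Read 'a': {N, R, T} → {N, P, R, T}.
Read 'b': {N, P, R, T} → {N, P, S, U, V}.
Read 'b': {N, P, S, U, V} → {N, P, R, S, T, U, V}.

{N, P, R, S, T, U, V}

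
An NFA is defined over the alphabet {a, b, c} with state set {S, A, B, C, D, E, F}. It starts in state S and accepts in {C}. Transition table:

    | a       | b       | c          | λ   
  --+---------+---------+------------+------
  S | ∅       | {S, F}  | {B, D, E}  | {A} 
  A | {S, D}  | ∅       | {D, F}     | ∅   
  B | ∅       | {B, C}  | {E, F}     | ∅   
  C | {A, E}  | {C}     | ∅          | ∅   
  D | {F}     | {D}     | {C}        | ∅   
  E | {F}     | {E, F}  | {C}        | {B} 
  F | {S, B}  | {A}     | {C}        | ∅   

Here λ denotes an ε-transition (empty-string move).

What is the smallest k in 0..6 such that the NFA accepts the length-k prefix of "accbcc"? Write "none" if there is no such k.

2

Start: ε-closure({S}) = {S, A}.
Read 'a': S→∅, A→{S, D}; union {S, D}; ε-closure = {S, A, D}.
Read 'c': S→{B, D, E}, A→{D, F}, D→{C}; now {B, C, D, E, F}.
None of the earlier sets intersect F, but {B, C, D, E, F} does.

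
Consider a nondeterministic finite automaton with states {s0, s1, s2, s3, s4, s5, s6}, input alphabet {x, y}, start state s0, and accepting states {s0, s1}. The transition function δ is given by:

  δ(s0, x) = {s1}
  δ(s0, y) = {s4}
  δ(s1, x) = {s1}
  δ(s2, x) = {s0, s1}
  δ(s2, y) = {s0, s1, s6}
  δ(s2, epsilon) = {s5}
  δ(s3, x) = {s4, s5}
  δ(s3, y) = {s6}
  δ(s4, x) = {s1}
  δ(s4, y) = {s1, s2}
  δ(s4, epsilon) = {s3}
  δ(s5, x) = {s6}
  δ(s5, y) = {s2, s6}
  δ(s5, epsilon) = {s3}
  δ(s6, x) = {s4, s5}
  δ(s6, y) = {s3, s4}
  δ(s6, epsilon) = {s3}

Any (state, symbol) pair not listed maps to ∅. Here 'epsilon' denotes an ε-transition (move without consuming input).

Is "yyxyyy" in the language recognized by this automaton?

Start in {s0}.
Read 'y': s0→{s4}; union {s4}; ε-closure = {s3, s4}.
Read 'y': s3→{s6}, s4→{s1, s2}; union {s1, s2, s6}; ε-closure = {s1, s2, s3, s5, s6}.
Read 'x': s1→{s1}, s2→{s0, s1}, s3→{s4, s5}, s5→{s6}, s6→{s4, s5}; union {s0, s1, s4, s5, s6}; ε-closure = {s0, s1, s3, s4, s5, s6}.
Read 'y': s0→{s4}, s1→∅, s3→{s6}, s4→{s1, s2}, s5→{s2, s6}, s6→{s3, s4}; union {s1, s2, s3, s4, s6}; ε-closure = {s1, s2, s3, s4, s5, s6}.
Read 'y': s1→∅, s2→{s0, s1, s6}, s3→{s6}, s4→{s1, s2}, s5→{s2, s6}, s6→{s3, s4}; union {s0, s1, s2, s3, s4, s6}; ε-closure = {s0, s1, s2, s3, s4, s5, s6}.
Read 'y': s0→{s4}, s1→∅, s2→{s0, s1, s6}, s3→{s6}, s4→{s1, s2}, s5→{s2, s6}, s6→{s3, s4}; union {s0, s1, s2, s3, s4, s6}; ε-closure = {s0, s1, s2, s3, s4, s5, s6}.
The final set {s0, s1, s2, s3, s4, s5, s6} contains the accepting states s0, s1.

Yes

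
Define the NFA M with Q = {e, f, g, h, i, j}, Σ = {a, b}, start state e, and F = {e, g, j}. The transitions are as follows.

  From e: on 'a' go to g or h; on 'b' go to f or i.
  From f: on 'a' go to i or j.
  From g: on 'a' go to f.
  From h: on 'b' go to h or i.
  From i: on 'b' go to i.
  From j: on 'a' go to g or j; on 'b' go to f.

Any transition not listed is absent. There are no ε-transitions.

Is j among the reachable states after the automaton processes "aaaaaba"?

Yes

Start in {e}.
Read 'a': {e} → {g, h}.
Read 'a': {g, h} → {f}.
Read 'a': {f} → {i, j}.
Read 'a': {i, j} → {g, j}.
Read 'a': {g, j} → {f, g, j}.
Read 'b': {f, g, j} → {f}.
Read 'a': {f} → {i, j}.
State j is in {i, j}.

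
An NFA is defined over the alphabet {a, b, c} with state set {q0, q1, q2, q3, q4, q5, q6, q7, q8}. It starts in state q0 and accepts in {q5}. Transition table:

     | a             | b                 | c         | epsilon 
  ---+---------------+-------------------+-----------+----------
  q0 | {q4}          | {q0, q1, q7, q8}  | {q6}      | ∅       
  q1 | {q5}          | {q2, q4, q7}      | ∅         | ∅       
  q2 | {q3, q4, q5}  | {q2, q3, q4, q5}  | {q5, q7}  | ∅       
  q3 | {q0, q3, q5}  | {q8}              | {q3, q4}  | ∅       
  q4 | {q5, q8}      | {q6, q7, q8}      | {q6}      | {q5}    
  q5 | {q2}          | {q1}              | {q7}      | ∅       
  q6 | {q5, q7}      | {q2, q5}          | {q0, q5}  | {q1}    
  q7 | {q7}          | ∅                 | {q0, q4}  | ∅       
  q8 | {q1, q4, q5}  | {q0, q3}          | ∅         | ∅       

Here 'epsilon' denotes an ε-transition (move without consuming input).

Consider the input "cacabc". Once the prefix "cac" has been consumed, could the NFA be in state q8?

Start in {q0}.
Read 'c': q0→{q6}; union {q6}; ε-closure = {q1, q6}.
Read 'a': q1→{q5}, q6→{q5, q7}; now {q5, q7}.
Read 'c': q5→{q7}, q7→{q0, q4}; union {q0, q4, q7}; ε-closure = {q0, q4, q5, q7}.
State q8 is not in {q0, q4, q5, q7}.

No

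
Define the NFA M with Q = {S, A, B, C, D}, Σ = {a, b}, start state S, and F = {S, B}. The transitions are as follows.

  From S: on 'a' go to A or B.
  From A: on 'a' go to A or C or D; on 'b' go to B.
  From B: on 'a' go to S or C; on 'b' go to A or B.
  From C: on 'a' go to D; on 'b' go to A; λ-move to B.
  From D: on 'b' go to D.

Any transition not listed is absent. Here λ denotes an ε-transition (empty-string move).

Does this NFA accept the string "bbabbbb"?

No

Start in {S}.
Read 'b': {S} → ∅.
The set is empty and remains empty for the remaining 6 symbols.
The final set ∅ contains no accepting state.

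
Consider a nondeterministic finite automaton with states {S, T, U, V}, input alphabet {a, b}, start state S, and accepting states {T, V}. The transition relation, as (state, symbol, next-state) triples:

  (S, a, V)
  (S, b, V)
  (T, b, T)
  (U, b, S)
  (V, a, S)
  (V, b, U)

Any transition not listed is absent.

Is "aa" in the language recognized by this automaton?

Start in {S}.
Read 'a': {S} → {V}.
Read 'a': {V} → {S}.
The final set {S} contains no accepting state.

No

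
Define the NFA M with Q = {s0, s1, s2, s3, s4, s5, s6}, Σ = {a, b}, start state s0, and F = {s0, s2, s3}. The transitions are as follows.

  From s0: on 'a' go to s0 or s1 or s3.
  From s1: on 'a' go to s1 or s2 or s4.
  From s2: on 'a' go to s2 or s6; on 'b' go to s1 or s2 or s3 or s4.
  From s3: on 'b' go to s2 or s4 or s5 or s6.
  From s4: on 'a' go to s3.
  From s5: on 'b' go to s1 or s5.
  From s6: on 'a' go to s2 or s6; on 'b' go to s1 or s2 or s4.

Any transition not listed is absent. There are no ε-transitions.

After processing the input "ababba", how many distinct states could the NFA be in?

5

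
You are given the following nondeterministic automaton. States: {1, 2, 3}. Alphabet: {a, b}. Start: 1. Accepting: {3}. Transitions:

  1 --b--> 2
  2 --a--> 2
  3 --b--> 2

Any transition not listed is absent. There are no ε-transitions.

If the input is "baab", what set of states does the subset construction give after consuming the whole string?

Start in {1}.
Read 'b': {1} → {2}.
Read 'a': {2} → {2}.
Read 'a': {2} → {2}.
Read 'b': {2} → ∅.

∅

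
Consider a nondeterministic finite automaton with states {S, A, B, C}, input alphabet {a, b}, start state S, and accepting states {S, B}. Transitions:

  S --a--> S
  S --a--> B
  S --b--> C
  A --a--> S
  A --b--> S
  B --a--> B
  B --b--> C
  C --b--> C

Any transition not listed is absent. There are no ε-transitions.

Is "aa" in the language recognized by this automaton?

Start in {S}.
Read 'a': S→{S, B}; now {S, B}.
Read 'a': S→{S, B}, B→{B}; now {S, B}.
The final set {S, B} contains the accepting states S, B.

Yes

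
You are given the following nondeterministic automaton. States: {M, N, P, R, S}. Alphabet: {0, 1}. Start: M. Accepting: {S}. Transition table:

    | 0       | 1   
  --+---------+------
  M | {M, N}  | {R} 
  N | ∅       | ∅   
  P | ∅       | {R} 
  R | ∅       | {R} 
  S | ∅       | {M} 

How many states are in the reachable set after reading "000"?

2

Start in {M}.
Read '0': {M} → {M, N}.
Read '0': {M, N} → {M, N}.
Read '0': {M, N} → {M, N}.
That set has 2 states.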